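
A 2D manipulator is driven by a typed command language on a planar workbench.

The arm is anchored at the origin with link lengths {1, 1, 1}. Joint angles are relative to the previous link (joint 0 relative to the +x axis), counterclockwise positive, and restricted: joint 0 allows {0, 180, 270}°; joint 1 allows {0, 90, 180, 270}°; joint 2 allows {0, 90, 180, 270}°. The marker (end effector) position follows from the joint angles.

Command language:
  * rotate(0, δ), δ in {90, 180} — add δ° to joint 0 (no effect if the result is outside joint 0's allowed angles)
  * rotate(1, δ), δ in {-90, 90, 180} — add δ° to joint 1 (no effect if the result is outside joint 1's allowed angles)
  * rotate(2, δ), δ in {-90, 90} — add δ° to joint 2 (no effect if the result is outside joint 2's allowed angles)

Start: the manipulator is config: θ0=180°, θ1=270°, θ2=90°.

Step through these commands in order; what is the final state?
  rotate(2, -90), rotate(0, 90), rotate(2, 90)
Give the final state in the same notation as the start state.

start: config: θ0=180°, θ1=270°, θ2=90°
[1] after rotate(2, -90): config: θ0=180°, θ1=270°, θ2=0°
[2] after rotate(0, 90): config: θ0=270°, θ1=270°, θ2=0°
[3] after rotate(2, 90): config: θ0=270°, θ1=270°, θ2=90°

config: θ0=270°, θ1=270°, θ2=90°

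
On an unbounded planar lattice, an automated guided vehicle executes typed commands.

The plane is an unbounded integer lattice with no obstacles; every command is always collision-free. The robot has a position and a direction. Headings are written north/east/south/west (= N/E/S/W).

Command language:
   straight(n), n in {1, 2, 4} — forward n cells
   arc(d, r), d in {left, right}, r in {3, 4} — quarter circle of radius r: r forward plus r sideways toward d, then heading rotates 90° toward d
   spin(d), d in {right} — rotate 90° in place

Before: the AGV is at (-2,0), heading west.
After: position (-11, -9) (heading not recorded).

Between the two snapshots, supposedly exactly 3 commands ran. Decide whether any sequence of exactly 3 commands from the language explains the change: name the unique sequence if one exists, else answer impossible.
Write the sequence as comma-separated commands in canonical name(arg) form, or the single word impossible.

arc(left, 3), arc(right, 3), arc(left, 3)

start: at (-2,0), heading west
t=1 arc(left, 3) ⇒ at (-5,-3), heading south
t=2 arc(right, 3) ⇒ at (-8,-6), heading west
t=3 arc(left, 3) ⇒ at (-11,-9), heading south
no rival 3-sequence matches.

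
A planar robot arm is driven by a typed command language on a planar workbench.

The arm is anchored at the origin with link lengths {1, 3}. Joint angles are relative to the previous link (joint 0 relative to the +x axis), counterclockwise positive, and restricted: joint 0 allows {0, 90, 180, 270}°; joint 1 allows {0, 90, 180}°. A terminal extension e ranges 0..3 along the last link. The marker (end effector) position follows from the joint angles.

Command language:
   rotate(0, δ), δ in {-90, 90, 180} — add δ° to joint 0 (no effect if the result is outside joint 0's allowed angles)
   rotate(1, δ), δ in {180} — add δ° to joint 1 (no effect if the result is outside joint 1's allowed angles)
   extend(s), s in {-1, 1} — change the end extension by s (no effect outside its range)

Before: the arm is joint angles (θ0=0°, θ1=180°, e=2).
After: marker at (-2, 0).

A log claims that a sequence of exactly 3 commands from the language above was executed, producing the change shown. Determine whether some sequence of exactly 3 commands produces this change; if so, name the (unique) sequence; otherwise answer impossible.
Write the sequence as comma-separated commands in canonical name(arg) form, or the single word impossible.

from: joint angles (θ0=0°, θ1=180°, e=2)
1. extend(-1) → joint angles (θ0=0°, θ1=180°, e=1)
2. extend(-1) → joint angles (θ0=0°, θ1=180°, e=0)
3. extend(-1) → joint angles (θ0=0°, θ1=180°, e=0)
all 216 alternatives checked — unique.

extend(-1), extend(-1), extend(-1)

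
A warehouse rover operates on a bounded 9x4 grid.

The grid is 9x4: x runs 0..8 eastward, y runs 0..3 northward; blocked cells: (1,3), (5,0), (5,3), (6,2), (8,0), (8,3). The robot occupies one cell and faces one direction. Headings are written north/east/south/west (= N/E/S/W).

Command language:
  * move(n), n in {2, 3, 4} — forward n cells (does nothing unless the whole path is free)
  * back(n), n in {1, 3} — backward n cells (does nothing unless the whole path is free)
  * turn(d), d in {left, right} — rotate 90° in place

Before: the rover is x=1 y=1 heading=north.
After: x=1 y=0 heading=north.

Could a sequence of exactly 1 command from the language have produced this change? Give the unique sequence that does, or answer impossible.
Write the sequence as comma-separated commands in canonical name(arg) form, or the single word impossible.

key: heading stays N — the single command does not turn
t0: x=1 y=1 heading=north
t=1 back(1) ⇒ x=1 y=0 heading=north
uniquely the one of 7 1-step routes that fits.

back(1)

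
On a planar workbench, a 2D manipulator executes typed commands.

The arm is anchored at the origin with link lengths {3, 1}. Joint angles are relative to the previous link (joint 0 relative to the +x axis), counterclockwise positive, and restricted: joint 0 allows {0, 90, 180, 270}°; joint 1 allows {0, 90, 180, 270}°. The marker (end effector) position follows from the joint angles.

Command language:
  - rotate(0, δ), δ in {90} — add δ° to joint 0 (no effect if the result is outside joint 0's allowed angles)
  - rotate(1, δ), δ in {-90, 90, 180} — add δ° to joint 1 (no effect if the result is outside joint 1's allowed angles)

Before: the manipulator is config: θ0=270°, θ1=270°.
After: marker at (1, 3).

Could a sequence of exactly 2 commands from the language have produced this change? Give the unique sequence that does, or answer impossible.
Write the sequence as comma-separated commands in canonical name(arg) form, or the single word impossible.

t0: config: θ0=270°, θ1=270°
1. rotate(0, 90) → config: θ0=0°, θ1=270°
2. rotate(0, 90) → config: θ0=90°, θ1=270°
all 16 alternatives checked — unique.

rotate(0, 90), rotate(0, 90)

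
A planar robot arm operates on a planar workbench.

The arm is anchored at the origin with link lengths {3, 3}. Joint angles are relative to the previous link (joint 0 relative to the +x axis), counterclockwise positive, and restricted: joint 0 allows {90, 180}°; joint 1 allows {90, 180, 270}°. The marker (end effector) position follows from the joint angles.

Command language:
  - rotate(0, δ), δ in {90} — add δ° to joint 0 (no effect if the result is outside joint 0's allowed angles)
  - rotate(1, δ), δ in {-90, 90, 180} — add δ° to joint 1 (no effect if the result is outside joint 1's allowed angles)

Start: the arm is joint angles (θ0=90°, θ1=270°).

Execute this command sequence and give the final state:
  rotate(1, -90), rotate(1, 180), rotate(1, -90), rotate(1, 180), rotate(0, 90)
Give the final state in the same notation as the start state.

from: joint angles (θ0=90°, θ1=270°)
t=1 rotate(1, -90) ⇒ joint angles (θ0=90°, θ1=180°)
t=2 rotate(1, 180) ⇒ joint angles (θ0=90°, θ1=180°)
t=3 rotate(1, -90) ⇒ joint angles (θ0=90°, θ1=90°)
t=4 rotate(1, 180) ⇒ joint angles (θ0=90°, θ1=270°)
t=5 rotate(0, 90) ⇒ joint angles (θ0=180°, θ1=270°)

joint angles (θ0=180°, θ1=270°)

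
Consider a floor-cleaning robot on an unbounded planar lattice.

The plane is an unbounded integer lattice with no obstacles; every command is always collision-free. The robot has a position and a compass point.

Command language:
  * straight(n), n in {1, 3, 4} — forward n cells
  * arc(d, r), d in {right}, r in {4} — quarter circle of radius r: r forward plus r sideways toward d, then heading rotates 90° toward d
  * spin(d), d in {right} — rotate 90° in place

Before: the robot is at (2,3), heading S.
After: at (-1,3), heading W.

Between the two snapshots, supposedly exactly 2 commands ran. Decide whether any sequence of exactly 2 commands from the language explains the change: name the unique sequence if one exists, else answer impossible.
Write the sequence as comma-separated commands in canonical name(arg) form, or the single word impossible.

key: cell and facing (now W) both changed — the 2 commands mix motion and turning
from: at (2,3), heading S
step 1 (spin(right)): at (2,3), heading W
step 2 (straight(3)): at (-1,3), heading W
no rival 2-sequence matches.

spin(right), straight(3)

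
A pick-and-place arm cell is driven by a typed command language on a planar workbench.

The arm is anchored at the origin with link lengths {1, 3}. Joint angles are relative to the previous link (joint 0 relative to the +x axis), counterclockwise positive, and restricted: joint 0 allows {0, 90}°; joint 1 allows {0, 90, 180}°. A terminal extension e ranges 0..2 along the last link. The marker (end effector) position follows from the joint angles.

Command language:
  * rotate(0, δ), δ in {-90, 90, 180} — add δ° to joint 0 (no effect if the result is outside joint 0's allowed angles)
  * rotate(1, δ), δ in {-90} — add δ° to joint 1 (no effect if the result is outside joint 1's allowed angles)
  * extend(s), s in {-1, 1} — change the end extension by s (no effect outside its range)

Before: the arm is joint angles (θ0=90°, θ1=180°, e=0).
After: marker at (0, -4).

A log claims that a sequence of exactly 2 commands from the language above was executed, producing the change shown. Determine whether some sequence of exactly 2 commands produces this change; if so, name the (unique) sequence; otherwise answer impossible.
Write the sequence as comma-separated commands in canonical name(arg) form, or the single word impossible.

extend(1), extend(1)

initial: joint angles (θ0=90°, θ1=180°, e=0)
[1] after extend(1): joint angles (θ0=90°, θ1=180°, e=1)
[2] after extend(1): joint angles (θ0=90°, θ1=180°, e=2)
no other 2-command option fits: unique.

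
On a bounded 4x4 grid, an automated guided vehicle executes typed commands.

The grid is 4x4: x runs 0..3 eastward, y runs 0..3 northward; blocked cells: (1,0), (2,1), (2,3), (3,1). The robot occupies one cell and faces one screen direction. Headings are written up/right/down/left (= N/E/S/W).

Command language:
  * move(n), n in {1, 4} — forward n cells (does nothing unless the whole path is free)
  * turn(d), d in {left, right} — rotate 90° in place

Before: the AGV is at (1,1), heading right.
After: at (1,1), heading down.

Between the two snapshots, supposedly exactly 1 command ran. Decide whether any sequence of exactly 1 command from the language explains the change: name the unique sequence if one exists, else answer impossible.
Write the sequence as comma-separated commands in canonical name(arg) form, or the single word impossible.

key: (1,1) unchanged — the single command moves nothing
from: at (1,1), heading right
step 1 (turn(right)): at (1,1), heading down
no other 1-command option fits: unique.

turn(right)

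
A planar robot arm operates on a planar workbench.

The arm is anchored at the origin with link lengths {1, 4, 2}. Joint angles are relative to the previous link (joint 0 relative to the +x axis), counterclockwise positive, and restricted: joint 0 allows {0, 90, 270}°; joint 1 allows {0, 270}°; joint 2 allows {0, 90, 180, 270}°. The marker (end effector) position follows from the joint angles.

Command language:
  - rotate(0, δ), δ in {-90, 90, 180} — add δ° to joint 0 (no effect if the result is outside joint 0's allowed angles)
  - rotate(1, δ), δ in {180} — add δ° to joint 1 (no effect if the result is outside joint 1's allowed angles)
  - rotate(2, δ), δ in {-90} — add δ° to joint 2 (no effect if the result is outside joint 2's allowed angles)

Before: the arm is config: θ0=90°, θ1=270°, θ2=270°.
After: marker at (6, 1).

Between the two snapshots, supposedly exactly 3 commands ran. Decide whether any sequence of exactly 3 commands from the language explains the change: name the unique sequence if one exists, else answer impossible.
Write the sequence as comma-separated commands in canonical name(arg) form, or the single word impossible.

rotate(2, -90), rotate(2, -90), rotate(2, -90)

from: config: θ0=90°, θ1=270°, θ2=270°
step 1 (rotate(2, -90)): config: θ0=90°, θ1=270°, θ2=180°
step 2 (rotate(2, -90)): config: θ0=90°, θ1=270°, θ2=90°
step 3 (rotate(2, -90)): config: θ0=90°, θ1=270°, θ2=0°
all 125 alternatives checked — unique.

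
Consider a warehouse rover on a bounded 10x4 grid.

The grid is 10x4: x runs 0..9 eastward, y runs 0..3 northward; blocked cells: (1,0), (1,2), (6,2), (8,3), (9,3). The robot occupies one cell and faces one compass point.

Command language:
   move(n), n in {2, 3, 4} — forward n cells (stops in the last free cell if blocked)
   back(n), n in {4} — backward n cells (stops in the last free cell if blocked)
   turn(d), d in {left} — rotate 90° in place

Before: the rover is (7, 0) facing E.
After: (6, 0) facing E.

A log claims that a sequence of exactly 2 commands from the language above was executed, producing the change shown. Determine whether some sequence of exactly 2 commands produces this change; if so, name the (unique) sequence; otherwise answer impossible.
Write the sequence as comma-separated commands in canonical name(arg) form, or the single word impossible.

key: running move(3) before back(4) would end elsewhere — order is forced
initial: (7, 0) facing E
[1] after back(4): (3, 0) facing E
[2] after move(3): (6, 0) facing E
no rival 2-sequence matches.

back(4), move(3)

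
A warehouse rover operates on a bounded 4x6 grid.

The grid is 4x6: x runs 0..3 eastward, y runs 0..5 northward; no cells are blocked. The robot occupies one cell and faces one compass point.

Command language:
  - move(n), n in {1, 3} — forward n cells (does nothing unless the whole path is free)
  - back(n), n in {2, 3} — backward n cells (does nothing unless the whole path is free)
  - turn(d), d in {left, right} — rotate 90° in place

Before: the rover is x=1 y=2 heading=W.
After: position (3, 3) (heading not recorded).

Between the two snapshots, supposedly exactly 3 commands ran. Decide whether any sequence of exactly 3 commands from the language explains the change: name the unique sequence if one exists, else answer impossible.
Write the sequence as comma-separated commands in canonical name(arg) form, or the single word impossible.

key: running move(1) before back(2) would end elsewhere — order is forced
initial: x=1 y=2 heading=W
step 1 (back(2)): x=3 y=2 heading=W
step 2 (turn(right)): x=3 y=2 heading=N
step 3 (move(1)): x=3 y=3 heading=N
all 216 alternatives checked — unique.

back(2), turn(right), move(1)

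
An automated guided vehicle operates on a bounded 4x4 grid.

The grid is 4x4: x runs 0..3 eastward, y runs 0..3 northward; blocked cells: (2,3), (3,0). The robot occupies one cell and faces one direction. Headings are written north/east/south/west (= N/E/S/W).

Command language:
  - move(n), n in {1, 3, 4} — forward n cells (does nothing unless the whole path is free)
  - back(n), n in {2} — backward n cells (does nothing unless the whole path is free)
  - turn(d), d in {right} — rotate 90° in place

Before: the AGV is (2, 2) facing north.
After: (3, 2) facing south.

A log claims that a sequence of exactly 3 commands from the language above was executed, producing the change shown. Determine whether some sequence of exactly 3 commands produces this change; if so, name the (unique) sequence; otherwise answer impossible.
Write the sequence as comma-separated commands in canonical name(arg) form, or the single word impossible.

key: position moved to (3,2) AND the heading swung to S — translation plus rotation needed
from: (2, 2) facing north
1. turn(right) → (2, 2) facing east
2. move(1) → (3, 2) facing east
3. turn(right) → (3, 2) facing south
uniquely the one of 125 3-step routes that fits.

turn(right), move(1), turn(right)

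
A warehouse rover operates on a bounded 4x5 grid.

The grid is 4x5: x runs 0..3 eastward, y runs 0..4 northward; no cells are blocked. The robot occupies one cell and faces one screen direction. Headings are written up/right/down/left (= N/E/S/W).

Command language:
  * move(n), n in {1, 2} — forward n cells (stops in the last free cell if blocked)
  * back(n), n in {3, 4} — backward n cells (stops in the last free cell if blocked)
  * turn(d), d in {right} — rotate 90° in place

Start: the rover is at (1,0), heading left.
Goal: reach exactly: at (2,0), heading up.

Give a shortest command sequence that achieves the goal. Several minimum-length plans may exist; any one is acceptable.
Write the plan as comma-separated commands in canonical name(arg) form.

back(3), move(1), turn(right)

t0: at (1,0), heading left
1. back(3) → at (3,0), heading left
2. move(1) → at (2,0), heading left
3. turn(right) → at (2,0), heading up
nothing shorter than 3 reaches the goal.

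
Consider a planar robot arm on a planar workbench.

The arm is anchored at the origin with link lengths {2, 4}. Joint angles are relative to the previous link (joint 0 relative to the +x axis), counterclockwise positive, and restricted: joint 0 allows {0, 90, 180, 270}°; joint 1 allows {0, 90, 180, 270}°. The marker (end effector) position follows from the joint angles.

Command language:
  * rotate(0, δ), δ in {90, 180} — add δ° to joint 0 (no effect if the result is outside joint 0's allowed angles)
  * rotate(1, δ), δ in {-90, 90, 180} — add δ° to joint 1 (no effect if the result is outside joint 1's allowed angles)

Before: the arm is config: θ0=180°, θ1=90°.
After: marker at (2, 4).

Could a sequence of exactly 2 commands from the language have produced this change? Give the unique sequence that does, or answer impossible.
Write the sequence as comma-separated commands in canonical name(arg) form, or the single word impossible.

rotate(0, 90), rotate(0, 90)

start: config: θ0=180°, θ1=90°
[1] after rotate(0, 90): config: θ0=270°, θ1=90°
[2] after rotate(0, 90): config: θ0=0°, θ1=90°
uniquely the one of 25 2-step routes that fits.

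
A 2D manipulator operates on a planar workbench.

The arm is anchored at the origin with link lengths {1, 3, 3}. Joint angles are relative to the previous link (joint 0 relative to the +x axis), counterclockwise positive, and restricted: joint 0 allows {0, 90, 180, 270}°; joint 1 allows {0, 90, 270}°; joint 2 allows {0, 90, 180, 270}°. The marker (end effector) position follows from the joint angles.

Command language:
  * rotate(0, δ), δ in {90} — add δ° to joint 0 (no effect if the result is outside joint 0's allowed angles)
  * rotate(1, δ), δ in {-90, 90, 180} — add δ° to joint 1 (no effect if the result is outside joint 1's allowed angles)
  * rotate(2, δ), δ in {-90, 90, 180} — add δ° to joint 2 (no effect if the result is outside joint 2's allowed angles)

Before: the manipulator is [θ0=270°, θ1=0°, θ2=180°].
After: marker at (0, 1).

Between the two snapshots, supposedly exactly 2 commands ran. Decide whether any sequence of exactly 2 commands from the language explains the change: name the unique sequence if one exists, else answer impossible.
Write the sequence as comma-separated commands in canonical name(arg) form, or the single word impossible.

start: [θ0=270°, θ1=0°, θ2=180°]
step 1 (rotate(0, 90)): [θ0=0°, θ1=0°, θ2=180°]
step 2 (rotate(0, 90)): [θ0=90°, θ1=0°, θ2=180°]
no rival 2-sequence matches.

rotate(0, 90), rotate(0, 90)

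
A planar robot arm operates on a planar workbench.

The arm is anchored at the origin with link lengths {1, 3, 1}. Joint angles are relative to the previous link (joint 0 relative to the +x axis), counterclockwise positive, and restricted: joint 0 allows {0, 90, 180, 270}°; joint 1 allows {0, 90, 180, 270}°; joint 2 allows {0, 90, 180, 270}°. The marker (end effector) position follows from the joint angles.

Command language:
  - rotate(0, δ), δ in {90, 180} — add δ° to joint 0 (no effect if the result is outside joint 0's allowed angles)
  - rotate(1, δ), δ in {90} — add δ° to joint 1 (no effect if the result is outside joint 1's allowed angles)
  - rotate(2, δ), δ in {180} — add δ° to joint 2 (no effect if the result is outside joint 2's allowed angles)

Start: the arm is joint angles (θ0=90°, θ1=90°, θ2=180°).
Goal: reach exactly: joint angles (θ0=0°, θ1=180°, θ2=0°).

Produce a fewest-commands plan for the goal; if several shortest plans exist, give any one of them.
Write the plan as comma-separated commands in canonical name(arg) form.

rotate(0, 180), rotate(0, 90), rotate(1, 90), rotate(2, 180)

begin: joint angles (θ0=90°, θ1=90°, θ2=180°)
step 1 (rotate(0, 180)): joint angles (θ0=270°, θ1=90°, θ2=180°)
step 2 (rotate(0, 90)): joint angles (θ0=0°, θ1=90°, θ2=180°)
step 3 (rotate(1, 90)): joint angles (θ0=0°, θ1=180°, θ2=180°)
step 4 (rotate(2, 180)): joint angles (θ0=0°, θ1=180°, θ2=0°)
no 3-step plan works, so 4 is optimal.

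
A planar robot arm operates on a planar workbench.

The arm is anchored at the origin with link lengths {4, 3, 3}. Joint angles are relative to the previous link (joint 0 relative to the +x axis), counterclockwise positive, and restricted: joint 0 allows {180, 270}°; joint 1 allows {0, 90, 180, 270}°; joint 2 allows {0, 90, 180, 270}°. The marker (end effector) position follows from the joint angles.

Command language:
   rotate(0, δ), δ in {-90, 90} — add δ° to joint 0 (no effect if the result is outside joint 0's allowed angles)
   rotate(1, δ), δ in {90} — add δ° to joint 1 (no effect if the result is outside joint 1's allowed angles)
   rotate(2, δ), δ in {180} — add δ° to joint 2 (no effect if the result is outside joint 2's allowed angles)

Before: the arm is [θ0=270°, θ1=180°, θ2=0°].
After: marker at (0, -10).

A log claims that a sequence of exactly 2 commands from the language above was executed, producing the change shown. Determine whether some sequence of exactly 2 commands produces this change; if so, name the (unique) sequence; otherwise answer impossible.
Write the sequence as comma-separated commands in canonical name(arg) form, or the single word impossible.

begin: [θ0=270°, θ1=180°, θ2=0°]
step 1 (rotate(1, 90)): [θ0=270°, θ1=270°, θ2=0°]
step 2 (rotate(1, 90)): [θ0=270°, θ1=0°, θ2=0°]
no other 2-command option fits: unique.

rotate(1, 90), rotate(1, 90)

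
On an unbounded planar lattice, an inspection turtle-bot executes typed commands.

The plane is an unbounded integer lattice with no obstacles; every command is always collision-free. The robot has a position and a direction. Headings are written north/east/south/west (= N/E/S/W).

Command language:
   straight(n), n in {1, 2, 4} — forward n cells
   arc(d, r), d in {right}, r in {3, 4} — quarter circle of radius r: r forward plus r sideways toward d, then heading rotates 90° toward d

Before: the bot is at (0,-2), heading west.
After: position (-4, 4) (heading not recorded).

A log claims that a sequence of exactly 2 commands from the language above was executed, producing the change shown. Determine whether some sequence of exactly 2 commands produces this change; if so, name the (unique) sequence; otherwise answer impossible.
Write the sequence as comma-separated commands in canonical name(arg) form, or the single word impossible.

key: order matters: swapping arc(right, 4) and straight(2) lands elsewhere
begin: at (0,-2), heading west
step 1 (arc(right, 4)): at (-4,2), heading north
step 2 (straight(2)): at (-4,4), heading north
no other 2-command option fits: unique.

arc(right, 4), straight(2)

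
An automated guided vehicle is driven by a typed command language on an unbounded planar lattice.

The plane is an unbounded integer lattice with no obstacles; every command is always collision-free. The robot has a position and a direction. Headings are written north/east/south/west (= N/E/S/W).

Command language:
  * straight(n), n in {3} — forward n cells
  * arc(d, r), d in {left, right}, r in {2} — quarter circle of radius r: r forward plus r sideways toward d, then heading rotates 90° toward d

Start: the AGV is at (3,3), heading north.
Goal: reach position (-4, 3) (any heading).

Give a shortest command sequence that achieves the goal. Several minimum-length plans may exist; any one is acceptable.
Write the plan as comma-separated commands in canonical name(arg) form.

arc(left, 2), straight(3), arc(left, 2)

initial: at (3,3), heading north
step 1 (arc(left, 2)): at (1,5), heading west
step 2 (straight(3)): at (-2,5), heading west
step 3 (arc(left, 2)): at (-4,3), heading south
minimal: 3 command(s), checked below 3.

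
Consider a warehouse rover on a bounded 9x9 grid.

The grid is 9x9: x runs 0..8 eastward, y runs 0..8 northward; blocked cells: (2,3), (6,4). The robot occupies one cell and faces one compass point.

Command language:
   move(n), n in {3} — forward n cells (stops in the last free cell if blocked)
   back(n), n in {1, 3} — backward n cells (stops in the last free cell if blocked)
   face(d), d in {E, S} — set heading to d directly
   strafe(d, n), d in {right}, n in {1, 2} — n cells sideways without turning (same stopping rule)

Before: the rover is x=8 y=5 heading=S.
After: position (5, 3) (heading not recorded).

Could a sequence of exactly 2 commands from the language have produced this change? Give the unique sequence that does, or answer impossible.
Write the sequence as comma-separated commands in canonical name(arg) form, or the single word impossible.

impossible

every 2-command combo misses the target.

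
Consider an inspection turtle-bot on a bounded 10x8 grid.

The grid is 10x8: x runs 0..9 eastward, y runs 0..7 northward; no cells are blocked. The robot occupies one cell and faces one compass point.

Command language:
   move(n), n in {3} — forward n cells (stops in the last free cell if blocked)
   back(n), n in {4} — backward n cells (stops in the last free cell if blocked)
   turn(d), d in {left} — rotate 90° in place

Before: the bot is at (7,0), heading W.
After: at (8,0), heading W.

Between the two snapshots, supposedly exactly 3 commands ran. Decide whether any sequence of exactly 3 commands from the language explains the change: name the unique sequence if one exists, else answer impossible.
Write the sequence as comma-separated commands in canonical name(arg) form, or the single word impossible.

impossible

every 3-command combo misses the target.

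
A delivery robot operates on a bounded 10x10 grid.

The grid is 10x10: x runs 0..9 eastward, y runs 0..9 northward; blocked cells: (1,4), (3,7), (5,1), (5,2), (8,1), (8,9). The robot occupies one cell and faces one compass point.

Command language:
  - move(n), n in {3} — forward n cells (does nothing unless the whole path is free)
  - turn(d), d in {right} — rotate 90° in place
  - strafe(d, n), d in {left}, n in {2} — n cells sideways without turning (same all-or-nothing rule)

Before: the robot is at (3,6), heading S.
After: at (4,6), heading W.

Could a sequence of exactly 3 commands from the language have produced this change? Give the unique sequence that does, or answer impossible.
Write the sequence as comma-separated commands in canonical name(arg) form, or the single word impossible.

impossible

all 27 sequences checked — none match.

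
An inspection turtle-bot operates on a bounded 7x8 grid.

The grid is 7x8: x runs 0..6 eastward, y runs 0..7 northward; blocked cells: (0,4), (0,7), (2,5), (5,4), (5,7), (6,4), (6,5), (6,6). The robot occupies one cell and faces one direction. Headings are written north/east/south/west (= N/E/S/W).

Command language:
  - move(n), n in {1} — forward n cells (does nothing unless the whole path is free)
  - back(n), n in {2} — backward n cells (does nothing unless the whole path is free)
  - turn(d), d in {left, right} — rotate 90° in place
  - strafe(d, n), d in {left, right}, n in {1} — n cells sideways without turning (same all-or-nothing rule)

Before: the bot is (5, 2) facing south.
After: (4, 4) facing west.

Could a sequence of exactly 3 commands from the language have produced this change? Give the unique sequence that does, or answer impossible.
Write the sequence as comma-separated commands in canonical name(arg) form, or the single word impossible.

strafe(right, 1), back(2), turn(right)

key: position moved to (4,4) AND the heading swung to W — translation plus rotation needed
start: (5, 2) facing south
[1] after strafe(right, 1): (4, 2) facing south
[2] after back(2): (4, 4) facing south
[3] after turn(right): (4, 4) facing west
uniquely the one of 216 3-step routes that fits.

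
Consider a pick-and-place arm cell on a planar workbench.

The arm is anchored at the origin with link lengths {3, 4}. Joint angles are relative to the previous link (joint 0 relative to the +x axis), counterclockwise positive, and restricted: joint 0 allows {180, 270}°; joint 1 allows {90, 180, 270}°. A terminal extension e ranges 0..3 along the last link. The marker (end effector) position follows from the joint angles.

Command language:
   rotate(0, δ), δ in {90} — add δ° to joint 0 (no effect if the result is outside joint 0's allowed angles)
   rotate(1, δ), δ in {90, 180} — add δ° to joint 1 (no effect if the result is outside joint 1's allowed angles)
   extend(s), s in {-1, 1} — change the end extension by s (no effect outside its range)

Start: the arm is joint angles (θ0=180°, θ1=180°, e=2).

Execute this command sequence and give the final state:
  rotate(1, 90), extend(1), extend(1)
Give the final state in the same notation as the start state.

joint angles (θ0=180°, θ1=270°, e=3)

start: joint angles (θ0=180°, θ1=180°, e=2)
step 1 (rotate(1, 90)): joint angles (θ0=180°, θ1=270°, e=2)
step 2 (extend(1)): joint angles (θ0=180°, θ1=270°, e=3)
step 3 (extend(1)): joint angles (θ0=180°, θ1=270°, e=3)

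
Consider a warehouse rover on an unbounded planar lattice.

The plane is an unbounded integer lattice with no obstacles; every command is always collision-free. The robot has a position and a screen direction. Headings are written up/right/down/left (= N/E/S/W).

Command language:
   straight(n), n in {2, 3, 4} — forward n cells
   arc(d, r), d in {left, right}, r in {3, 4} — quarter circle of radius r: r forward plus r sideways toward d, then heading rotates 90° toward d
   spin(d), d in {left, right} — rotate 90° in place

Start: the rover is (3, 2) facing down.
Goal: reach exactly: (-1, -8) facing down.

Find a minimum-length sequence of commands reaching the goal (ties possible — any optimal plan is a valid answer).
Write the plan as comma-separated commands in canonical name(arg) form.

arc(right, 3), arc(left, 4), arc(left, 3), spin(right)

initial: (3, 2) facing down
[1] after arc(right, 3): (0, -1) facing left
[2] after arc(left, 4): (-4, -5) facing down
[3] after arc(left, 3): (-1, -8) facing right
[4] after spin(right): (-1, -8) facing down
shorter routes all fall short; 4 is best.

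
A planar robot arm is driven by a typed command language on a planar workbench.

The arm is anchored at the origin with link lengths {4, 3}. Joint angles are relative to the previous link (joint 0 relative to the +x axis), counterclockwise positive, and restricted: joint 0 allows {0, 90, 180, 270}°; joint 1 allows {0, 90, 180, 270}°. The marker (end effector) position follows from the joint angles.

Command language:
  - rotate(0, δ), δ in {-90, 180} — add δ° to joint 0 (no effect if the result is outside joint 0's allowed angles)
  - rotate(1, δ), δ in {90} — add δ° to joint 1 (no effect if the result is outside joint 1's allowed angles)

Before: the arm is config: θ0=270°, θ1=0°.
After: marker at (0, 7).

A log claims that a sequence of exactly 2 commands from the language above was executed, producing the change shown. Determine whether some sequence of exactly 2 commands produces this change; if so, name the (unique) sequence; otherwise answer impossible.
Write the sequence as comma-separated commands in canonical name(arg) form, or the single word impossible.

rotate(0, -90), rotate(0, -90)

t0: config: θ0=270°, θ1=0°
[1] after rotate(0, -90): config: θ0=180°, θ1=0°
[2] after rotate(0, -90): config: θ0=90°, θ1=0°
no rival 2-sequence matches.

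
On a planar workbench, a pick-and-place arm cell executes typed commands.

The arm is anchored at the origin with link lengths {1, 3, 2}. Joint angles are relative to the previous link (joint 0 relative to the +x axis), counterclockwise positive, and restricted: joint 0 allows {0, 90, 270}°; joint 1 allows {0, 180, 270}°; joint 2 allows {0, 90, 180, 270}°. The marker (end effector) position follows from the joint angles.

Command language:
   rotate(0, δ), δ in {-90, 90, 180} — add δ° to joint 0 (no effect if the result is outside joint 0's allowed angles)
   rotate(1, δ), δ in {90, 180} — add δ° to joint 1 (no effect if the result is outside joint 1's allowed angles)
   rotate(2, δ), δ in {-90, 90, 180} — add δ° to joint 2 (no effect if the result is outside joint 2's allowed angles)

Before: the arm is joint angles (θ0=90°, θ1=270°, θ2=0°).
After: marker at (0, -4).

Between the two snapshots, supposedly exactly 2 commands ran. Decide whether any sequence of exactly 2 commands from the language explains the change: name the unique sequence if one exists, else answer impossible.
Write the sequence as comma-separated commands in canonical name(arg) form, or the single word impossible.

rotate(1, 90), rotate(1, 180)

key: running rotate(1, 180) before rotate(1, 90) would end elsewhere — order is forced
begin: joint angles (θ0=90°, θ1=270°, θ2=0°)
[1] after rotate(1, 90): joint angles (θ0=90°, θ1=0°, θ2=0°)
[2] after rotate(1, 180): joint angles (θ0=90°, θ1=180°, θ2=0°)
no other 2-command option fits: unique.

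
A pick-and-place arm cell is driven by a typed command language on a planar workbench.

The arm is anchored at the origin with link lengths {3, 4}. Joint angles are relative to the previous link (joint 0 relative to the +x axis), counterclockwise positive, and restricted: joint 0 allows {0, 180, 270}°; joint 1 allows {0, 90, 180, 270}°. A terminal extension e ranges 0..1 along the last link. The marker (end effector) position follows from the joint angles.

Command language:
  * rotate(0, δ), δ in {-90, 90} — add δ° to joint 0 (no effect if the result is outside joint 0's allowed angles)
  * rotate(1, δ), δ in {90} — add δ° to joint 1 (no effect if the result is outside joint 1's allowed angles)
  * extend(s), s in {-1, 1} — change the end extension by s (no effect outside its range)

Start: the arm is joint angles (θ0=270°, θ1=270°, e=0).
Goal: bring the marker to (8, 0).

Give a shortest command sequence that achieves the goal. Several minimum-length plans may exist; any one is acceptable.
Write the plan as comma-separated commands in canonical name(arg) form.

from: joint angles (θ0=270°, θ1=270°, e=0)
t=1 rotate(1, 90) ⇒ joint angles (θ0=270°, θ1=0°, e=0)
t=2 extend(1) ⇒ joint angles (θ0=270°, θ1=0°, e=1)
t=3 rotate(0, 90) ⇒ joint angles (θ0=0°, θ1=0°, e=1)
minimal: 3 command(s), checked below 3.

rotate(1, 90), extend(1), rotate(0, 90)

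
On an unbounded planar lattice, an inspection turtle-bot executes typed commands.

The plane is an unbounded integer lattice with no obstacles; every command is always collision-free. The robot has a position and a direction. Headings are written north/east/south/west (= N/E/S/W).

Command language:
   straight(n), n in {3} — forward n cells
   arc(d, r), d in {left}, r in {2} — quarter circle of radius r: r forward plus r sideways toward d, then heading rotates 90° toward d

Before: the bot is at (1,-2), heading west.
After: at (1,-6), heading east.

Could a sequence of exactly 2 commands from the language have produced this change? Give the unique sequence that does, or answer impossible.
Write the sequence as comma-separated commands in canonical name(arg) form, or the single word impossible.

key: cell and facing (now E) both changed — the 2 commands mix motion and turning
t0: at (1,-2), heading west
t=1 arc(left, 2) ⇒ at (-1,-4), heading south
t=2 arc(left, 2) ⇒ at (1,-6), heading east
no rival 2-sequence matches.

arc(left, 2), arc(left, 2)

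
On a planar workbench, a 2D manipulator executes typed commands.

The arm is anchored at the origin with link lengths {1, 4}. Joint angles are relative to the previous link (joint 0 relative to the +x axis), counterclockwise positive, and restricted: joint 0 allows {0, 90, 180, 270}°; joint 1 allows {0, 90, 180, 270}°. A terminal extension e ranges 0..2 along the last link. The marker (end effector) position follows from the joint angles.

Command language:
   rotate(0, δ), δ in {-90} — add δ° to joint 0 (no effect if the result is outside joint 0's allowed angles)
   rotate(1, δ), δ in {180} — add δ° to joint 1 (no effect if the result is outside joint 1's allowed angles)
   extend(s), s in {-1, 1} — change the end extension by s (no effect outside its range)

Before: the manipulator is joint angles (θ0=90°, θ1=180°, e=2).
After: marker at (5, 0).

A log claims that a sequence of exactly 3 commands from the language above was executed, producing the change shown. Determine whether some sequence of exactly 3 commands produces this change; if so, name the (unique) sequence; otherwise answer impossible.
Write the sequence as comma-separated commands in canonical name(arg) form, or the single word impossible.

initial: joint angles (θ0=90°, θ1=180°, e=2)
1. rotate(0, -90) → joint angles (θ0=0°, θ1=180°, e=2)
2. rotate(0, -90) → joint angles (θ0=270°, θ1=180°, e=2)
3. rotate(0, -90) → joint angles (θ0=180°, θ1=180°, e=2)
no other 3-command option fits: unique.

rotate(0, -90), rotate(0, -90), rotate(0, -90)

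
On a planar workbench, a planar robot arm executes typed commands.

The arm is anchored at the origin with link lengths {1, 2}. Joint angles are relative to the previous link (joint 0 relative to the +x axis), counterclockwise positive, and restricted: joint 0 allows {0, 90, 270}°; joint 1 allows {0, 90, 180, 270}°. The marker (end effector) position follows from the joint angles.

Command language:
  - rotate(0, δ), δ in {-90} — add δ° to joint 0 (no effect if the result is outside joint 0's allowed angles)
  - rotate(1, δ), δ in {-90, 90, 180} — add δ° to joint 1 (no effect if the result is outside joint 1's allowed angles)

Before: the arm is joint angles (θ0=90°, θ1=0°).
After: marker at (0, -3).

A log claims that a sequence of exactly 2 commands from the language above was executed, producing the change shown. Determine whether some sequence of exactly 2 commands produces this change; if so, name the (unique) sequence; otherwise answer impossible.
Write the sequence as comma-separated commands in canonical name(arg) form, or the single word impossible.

initial: joint angles (θ0=90°, θ1=0°)
[1] after rotate(0, -90): joint angles (θ0=0°, θ1=0°)
[2] after rotate(0, -90): joint angles (θ0=270°, θ1=0°)
no rival 2-sequence matches.

rotate(0, -90), rotate(0, -90)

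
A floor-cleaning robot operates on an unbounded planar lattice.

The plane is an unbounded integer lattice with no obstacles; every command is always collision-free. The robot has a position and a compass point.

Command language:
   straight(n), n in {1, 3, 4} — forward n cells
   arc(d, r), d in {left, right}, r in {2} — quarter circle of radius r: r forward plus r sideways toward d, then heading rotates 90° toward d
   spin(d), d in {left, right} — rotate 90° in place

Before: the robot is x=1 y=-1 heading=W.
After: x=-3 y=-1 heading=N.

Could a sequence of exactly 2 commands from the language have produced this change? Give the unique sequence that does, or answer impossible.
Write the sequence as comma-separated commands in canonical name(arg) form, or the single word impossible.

straight(4), spin(right)

key: position moved to (-3,-1) AND the heading swung to N — translation plus rotation needed
t0: x=1 y=-1 heading=W
t=1 straight(4) ⇒ x=-3 y=-1 heading=W
t=2 spin(right) ⇒ x=-3 y=-1 heading=N
no rival 2-sequence matches.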